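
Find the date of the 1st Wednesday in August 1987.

August 1987 begins on a Saturday, so the first Wednesday is August 5 (4 days later).

1987-08-05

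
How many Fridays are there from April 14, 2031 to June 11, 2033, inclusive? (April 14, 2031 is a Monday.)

113

April 14, 2031 is a Monday; the first Friday on or after it is April 18, 2031 (4 days later).
From April 18, 2031 to June 11, 2033: 257 + 366 + 162 = 785 days (rest of 2031, 2032, to June 11, 2033 in 2033).
785 ÷ 7 = 112 full weeks with remainder 1, so 112 more Fridays after the first → 113.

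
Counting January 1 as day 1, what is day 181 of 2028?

Jun 29, 2028

Jan has 31 days (181 − 31 = 150 remain).
Feb has 29 days (150 − 29 = 121 remain).
Mar has 31 days (121 − 31 = 90 remain).
Apr has 30 days (90 − 30 = 60 remain).
May has 31 days (60 − 31 = 29 remain).
29 into Jun → Jun 29.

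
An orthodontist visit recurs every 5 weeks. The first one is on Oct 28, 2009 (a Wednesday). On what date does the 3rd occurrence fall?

The 3rd occurrence is 2 intervals after the first: 2 × 35 = 70 days after Oct 28, 2009.
Oct has 31 days — 3 days to the end of Oct leaves 67.
Nov has 30 days (37 left).
Dec has 31 days (6 left).
6 days into Jan → Jan 6, 2010.

Jan 6, 2010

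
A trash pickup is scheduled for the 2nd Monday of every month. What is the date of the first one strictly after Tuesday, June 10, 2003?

July 14, 2003

June 2003 starts on a Sunday; its first Monday is the 2nd, so the 2nd Monday is the 9th — June 9, 2003.
That is not after June 10, 2003, so look at July 2003.
July 2003 starts on a Tuesday; its first Monday is the 7th, so the 2nd Monday is the 14th — July 14, 2003.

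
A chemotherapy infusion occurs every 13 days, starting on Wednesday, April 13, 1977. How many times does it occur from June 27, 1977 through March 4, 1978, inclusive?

20

Occurrences land 13·i days after April 13, 1977 for i = 0, 1, 2, …
June 27, 1977 is 75 days after the start; 75 ÷ 13 = 5 remainder 10; since the remainder is 10, round up to i = 6. First occurrence in the window: #7 on June 30, 1977 (6×13 = 78 days in).
March 4, 1978 is 325 days after the start; 325 ÷ 13 = 25 remainder 0. Last occurrence in the window: #26 on March 4, 1978.
Occurrences #7 through #26: 20 in total.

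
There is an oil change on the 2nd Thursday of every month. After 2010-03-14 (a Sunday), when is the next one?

2010-04-08

March 2010 starts on a Monday; its first Thursday is the 4th, so the 2nd Thursday is the 11th — 2010-03-11.
That is not after 2010-03-14, so look at April 2010.
April 2010 starts on a Thursday; its first Thursday is the 1st, so the 2nd Thursday is the 8th — 2010-04-08.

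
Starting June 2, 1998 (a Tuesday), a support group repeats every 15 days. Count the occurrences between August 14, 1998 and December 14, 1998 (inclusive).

Occurrences land 15·i days after June 2, 1998 for i = 0, 1, 2, …
August 14, 1998 is 73 days after the start; 73 ÷ 15 = 4 remainder 13; since the remainder is 13, round up to i = 5. First occurrence in the window: #6 on August 16, 1998 (5×15 = 75 days in).
December 14, 1998 is 195 days after the start; 195 ÷ 15 = 13 remainder 0. Last occurrence in the window: #14 on December 14, 1998.
Occurrences #6 through #14: 9 in total.

9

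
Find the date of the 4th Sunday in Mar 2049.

Mar 28, 2049

Mar 2049 begins on a Monday, so the first Sunday is Mar 7 (6 days later).
The 4th Sunday is 3 weeks later: 7 + 21 = 28.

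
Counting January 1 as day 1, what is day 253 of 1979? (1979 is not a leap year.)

Sep 10, 1979

Jan has 31 days (253 − 31 = 222 remain).
Feb has 28 days (222 − 28 = 194 remain).
Mar has 31 days (194 − 31 = 163 remain).
Apr has 30 days (163 − 30 = 133 remain).
May has 31 days (133 − 31 = 102 remain).
Jun has 30 days (102 − 30 = 72 remain).
Jul has 31 days (72 − 31 = 41 remain).
Aug has 31 days (41 − 31 = 10 remain).
10 into Sep → Sep 10.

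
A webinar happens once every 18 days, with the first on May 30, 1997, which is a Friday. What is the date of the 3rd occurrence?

The 3rd occurrence is 2 intervals after the first: 2 × 18 = 36 days after May 30, 1997.
May has 31 days — 1 day to the end of May leaves 35.
June has 30 days (5 left).
5 days into July → July 5, 1997.

July 5, 1997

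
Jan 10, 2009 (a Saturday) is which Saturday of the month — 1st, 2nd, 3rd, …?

2nd

Day 10 falls in week ⌈10/7⌉ of the month.
Days 1–7 hold the 1st Saturday, 8–14 the 2nd, 15–21 the 3rd, 22–28 the 4th, 29–31 the 5th.
10 is in the range for the 2nd.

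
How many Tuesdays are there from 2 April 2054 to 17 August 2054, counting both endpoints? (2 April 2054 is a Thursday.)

19

2 April 2054 is a Thursday; the first Tuesday on or after it is 7 April 2054 (5 days later).
From 7 April 2054 to 17 August 2054: 23 + 31 + 30 + 31 + 17 = 132 days (rest of April, May, June, July, August).
132 ÷ 7 = 18 full weeks with remainder 6, so 18 more Tuesdays after the first → 19.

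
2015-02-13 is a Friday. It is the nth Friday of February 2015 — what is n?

2nd

Day 13 falls in week ⌈13/7⌉ of the month.
Days 1–7 hold the 1st Friday, 8–14 the 2nd, 15–21 the 3rd, 22–28 the 4th, 29–31 the 5th.
13 is in the range for the 2nd.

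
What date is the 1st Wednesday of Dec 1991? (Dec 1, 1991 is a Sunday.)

Dec 4, 1991

Dec 1991 begins on a Sunday, so the first Wednesday is Dec 4 (3 days later).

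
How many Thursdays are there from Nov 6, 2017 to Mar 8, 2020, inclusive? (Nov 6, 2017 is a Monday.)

Nov 6, 2017 is a Monday; the first Thursday on or after it is Nov 9, 2017 (3 days later).
From Nov 9, 2017 to Mar 8, 2020: 52 + 365 + 365 + 68 = 850 days (rest of 2017, 2018, 2019, to Mar 8, 2020 in 2020).
850 ÷ 7 = 121 full weeks with remainder 3, so 121 more Thursdays after the first → 122.

122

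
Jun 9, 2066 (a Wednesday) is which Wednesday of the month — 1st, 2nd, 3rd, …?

2nd

Day 9 falls in week ⌈9/7⌉ of the month.
Days 1–7 hold the 1st Wednesday, 8–14 the 2nd, 15–21 the 3rd, 22–28 the 4th, 29–31 the 5th.
9 is in the range for the 2nd.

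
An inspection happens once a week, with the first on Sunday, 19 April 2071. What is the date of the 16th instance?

The 16th occurrence is 15 intervals after the first: 15 × 7 = 105 days after 19 April 2071.
April has 30 days — 11 days to the end of April leaves 94.
May has 31 days (63 left).
June has 30 days (33 left).
July has 31 days (2 left).
2 days into August → 2 August 2071.

2 August 2071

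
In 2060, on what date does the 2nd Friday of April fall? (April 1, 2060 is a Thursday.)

2060-04-09

April 2060 begins on a Thursday, so the first Friday is April 2 (1 day later).
The 2nd Friday is 1 weeks later: 2 + 7 = 9.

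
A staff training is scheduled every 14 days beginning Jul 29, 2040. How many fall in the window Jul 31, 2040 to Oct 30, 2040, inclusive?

Occurrences land 14·i days after Jul 29, 2040 for i = 0, 1, 2, …
Jul 31, 2040 is 2 days after the start; 2 ÷ 14 = 0 remainder 2; since the remainder is 2, round up to i = 1. First occurrence in the window: #2 on Aug 12, 2040 (1×14 = 14 days in).
Oct 30, 2040 is 93 days after the start; 93 ÷ 14 = 6 remainder 9. Last occurrence in the window: #7 on Oct 21, 2040.
Occurrences #2 through #7: 6 in total.

6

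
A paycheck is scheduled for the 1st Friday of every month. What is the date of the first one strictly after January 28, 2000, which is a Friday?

February 4, 2000

January 2000 starts on a Saturday, so its 1st Friday is January 7, 2000 (6 days in).
That is not after January 28, 2000, so look at February 2000.
February 2000 starts on a Tuesday, so its 1st Friday is February 4, 2000 (3 days in).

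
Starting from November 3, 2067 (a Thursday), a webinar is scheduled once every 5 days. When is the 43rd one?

May 31, 2068

The 43rd occurrence is 42 intervals after the first: 42 × 5 = 210 days after November 3, 2067.
November has 30 days — 27 days to the end of November leaves 183.
December has 31 days (152 left).
January has 31 days (121 left).
February has 29 days (92 left).
March has 31 days (61 left).
April has 30 days (31 left).
31 days into May → May 31, 2068.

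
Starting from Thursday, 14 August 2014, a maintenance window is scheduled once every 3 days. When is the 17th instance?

The 17th occurrence is 16 intervals after the first: 16 × 3 = 48 days after 14 August 2014.
August has 31 days — 17 days to the end of August leaves 31.
September has 30 days (1 left).
1 day into October → 1 October 2014.

1 October 2014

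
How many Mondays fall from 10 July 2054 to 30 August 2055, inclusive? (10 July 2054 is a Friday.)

10 July 2054 is a Friday; the first Monday on or after it is 13 July 2054 (3 days later).
From 13 July 2054 to 30 August 2055: 171 + 242 = 413 days (rest of 2054, to 30 August 2055 in 2055).
413 ÷ 7 = 59 full weeks with remainder 0, so 59 more Mondays after the first → 60.

60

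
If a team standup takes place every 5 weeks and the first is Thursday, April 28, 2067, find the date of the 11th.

The 11th occurrence is 10 intervals after the first: 10 × 35 = 350 days after April 28, 2067.
April has 30 days — 2 days to the end of April leaves 348.
May has 31 days (317 left).
June has 30 days (287 left).
July has 31 days (256 left).
August has 31 days (225 left).
September has 30 days (195 left).
October has 31 days (164 left).
November has 30 days (134 left).
December has 31 days (103 left).
January has 31 days (72 left).
February has 29 days (43 left).
March has 31 days (12 left).
12 days into April → April 12, 2068.

April 12, 2068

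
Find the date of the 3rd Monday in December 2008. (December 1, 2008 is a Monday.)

December 2008 begins on a Monday, so the first Monday is December 1.
The 3rd Monday is 2 weeks later: 1 + 14 = 15.

15 December 2008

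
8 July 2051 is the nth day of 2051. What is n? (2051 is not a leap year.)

Days in months before July: 31 + 28 + 31 + 30 + 31 + 30 = 181.
Plus 8 days into July → day 189.

189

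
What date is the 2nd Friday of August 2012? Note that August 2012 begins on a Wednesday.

August 2012 begins on a Wednesday, so the first Friday is August 3 (2 days later).
The 2nd Friday is 1 weeks later: 3 + 7 = 10.

August 10, 2012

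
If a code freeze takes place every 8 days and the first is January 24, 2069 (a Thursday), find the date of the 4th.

February 17, 2069

The 4th occurrence is 3 intervals after the first: 3 × 8 = 24 days after January 24, 2069.
January has 31 days — 7 days to the end of January leaves 17.
17 days into February → February 17, 2069.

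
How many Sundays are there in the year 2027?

1 January 2027 is a Friday; the first Sunday on or after it is 3 January 2027 (2 days later).
From 3 January 2027 to 31 December 2027: 28 + 28 + 31 + 30 + 31 + 30 + 31 + 31 + 30 + 31 + 30 + 31 = 362 days (rest of January, February, March, April, May, June, July, August, September, October, November, December).
362 ÷ 7 = 51 full weeks with remainder 5, so 51 more Sundays after the first → 52.

52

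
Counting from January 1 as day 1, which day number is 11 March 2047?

70

Days in months before March: 31 + 28 = 59.
Plus 11 days into March → day 70.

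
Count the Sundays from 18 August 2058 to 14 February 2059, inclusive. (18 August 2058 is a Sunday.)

26

18 August 2058 is a Sunday; the first Sunday on or after it is 18 August 2058.
From 18 August 2058 to 14 February 2059: 13 + 30 + 31 + 30 + 31 + 31 + 14 = 180 days (rest of August, September, October, November, December, January, February).
180 ÷ 7 = 25 full weeks with remainder 5, so 25 more Sundays after the first → 26.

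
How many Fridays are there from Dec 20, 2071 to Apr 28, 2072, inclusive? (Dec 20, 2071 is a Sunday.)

Dec 20, 2071 is a Sunday; the first Friday on or after it is Dec 25, 2071 (5 days later).
From Dec 25, 2071 to Apr 28, 2072: 6 + 31 + 29 + 31 + 28 = 125 days (rest of Dec, Jan, Feb, Mar, Apr).
125 ÷ 7 = 17 full weeks with remainder 6, so 17 more Fridays after the first → 18.

18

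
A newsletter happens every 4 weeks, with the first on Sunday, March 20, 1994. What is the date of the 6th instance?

The 6th occurrence is 5 intervals after the first: 5 × 28 = 140 days after March 20, 1994.
March has 31 days — 11 days to the end of March leaves 129.
April has 30 days (99 left).
May has 31 days (68 left).
June has 30 days (38 left).
July has 31 days (7 left).
7 days into August → August 7, 1994.

August 7, 1994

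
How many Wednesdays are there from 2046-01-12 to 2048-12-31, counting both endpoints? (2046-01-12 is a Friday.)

155

2046-01-12 is a Friday; the first Wednesday on or after it is 2046-01-17 (5 days later).
From 2046-01-17 to 2048-12-31: 348 + 365 + 366 = 1079 days (rest of 2046, 2047, to 2048-12-31 in 2048).
1079 ÷ 7 = 154 full weeks with remainder 1, so 154 more Wednesdays after the first → 155.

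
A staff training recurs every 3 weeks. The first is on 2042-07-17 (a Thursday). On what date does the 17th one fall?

The 17th occurrence is 16 intervals after the first: 16 × 21 = 336 days after 2042-07-17.
July has 31 days — 14 days to the end of July leaves 322.
August has 31 days (291 left).
September has 30 days (261 left).
October has 31 days (230 left).
November has 30 days (200 left).
December has 31 days (169 left).
January has 31 days (138 left).
February has 28 days (110 left).
March has 31 days (79 left).
April has 30 days (49 left).
May has 31 days (18 left).
18 days into June → 2043-06-18.

2043-06-18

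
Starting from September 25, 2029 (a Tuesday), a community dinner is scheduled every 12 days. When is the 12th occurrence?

February 4, 2030

The 12th occurrence is 11 intervals after the first: 11 × 12 = 132 days after September 25, 2029.
September has 30 days — 5 days to the end of September leaves 127.
October has 31 days (96 left).
November has 30 days (66 left).
December has 31 days (35 left).
January has 31 days (4 left).
4 days into February → February 4, 2030.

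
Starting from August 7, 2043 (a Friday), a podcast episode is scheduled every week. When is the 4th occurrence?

The 4th occurrence is 3 intervals after the first: 3 × 7 = 21 days after August 7, 2043.
21 days later is August 28, 2043.

August 28, 2043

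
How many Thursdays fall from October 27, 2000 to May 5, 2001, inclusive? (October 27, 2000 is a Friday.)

27

October 27, 2000 is a Friday; the first Thursday on or after it is November 2, 2000 (6 days later).
From November 2, 2000 to May 5, 2001: 28 + 31 + 31 + 28 + 31 + 30 + 5 = 184 days (rest of November, December, January, February, March, April, May).
184 ÷ 7 = 26 full weeks with remainder 2, so 26 more Thursdays after the first → 27.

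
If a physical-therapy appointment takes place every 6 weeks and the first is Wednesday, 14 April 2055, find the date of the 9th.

The 9th occurrence is 8 intervals after the first: 8 × 42 = 336 days after 14 April 2055.
April has 30 days — 16 days to the end of April leaves 320.
May has 31 days (289 left).
June has 30 days (259 left).
July has 31 days (228 left).
August has 31 days (197 left).
September has 30 days (167 left).
October has 31 days (136 left).
November has 30 days (106 left).
December has 31 days (75 left).
January has 31 days (44 left).
February has 29 days (15 left).
15 days into March → 15 March 2056.

15 March 2056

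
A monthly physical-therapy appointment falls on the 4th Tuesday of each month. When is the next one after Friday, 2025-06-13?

June 2025 starts on a Sunday; its first Tuesday is the 3rd, so the 4th Tuesday is the 24th — 2025-06-24.
2025-06-24 is after 2025-06-13, so that is the next one.

2025-06-24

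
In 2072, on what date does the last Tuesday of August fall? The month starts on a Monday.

2072-08-30

August 2072 begins on a Monday, so the first Tuesday is August 2 (1 day later).
August 2072 has 31 days. Adding weeks: 2, 9, 16, 23, 30 — the last one ≤ 31 is the 30th.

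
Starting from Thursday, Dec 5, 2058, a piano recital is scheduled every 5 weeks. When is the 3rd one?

Feb 13, 2059

The 3rd occurrence is 2 intervals after the first: 2 × 35 = 70 days after Dec 5, 2058.
Dec has 31 days — 26 days to the end of Dec leaves 44.
Jan has 31 days (13 left).
13 days into Feb → Feb 13, 2059.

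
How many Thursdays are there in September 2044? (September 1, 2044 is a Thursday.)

September 1, 2044 is a Thursday; the first Thursday on or after it is September 1, 2044.
From September 1, 2044 to September 30, 2044 is 30 − 1 = 29 days.
29 ÷ 7 = 4 full weeks with remainder 1, so 4 more Thursdays after the first → 5.

5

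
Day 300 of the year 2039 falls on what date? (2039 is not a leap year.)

27 October 2039

January has 31 days (300 − 31 = 269 remain).
February has 28 days (269 − 28 = 241 remain).
March has 31 days (241 − 31 = 210 remain).
April has 30 days (210 − 30 = 180 remain).
May has 31 days (180 − 31 = 149 remain).
June has 30 days (149 − 30 = 119 remain).
July has 31 days (119 − 31 = 88 remain).
August has 31 days (88 − 31 = 57 remain).
September has 30 days (57 − 30 = 27 remain).
27 into October → October 27.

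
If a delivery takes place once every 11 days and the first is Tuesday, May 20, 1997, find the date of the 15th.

The 15th occurrence is 14 intervals after the first: 14 × 11 = 154 days after May 20, 1997.
May has 31 days — 11 days to the end of May leaves 143.
June has 30 days (113 left).
July has 31 days (82 left).
August has 31 days (51 left).
September has 30 days (21 left).
21 days into October → October 21, 1997.

October 21, 1997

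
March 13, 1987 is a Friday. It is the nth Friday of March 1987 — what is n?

2nd

Day 13 falls in week ⌈13/7⌉ of the month.
Days 1–7 hold the 1st Friday, 8–14 the 2nd, 15–21 the 3rd, 22–28 the 4th, 29–31 the 5th.
13 is in the range for the 2nd.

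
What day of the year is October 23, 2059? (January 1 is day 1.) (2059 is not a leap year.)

296

Days in months before October: 31 + 28 + 31 + 30 + 31 + 30 + 31 + 31 + 30 = 273.
Plus 23 days into October → day 296.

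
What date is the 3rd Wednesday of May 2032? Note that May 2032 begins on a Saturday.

May 2032 begins on a Saturday, so the first Wednesday is May 5 (4 days later).
The 3rd Wednesday is 2 weeks later: 5 + 14 = 19.

May 19, 2032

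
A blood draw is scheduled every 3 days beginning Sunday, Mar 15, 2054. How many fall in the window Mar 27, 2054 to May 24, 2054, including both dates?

20

Occurrences land 3·i days after Mar 15, 2054 for i = 0, 1, 2, …
Mar 27, 2054 is 12 days after the start; 12 ÷ 3 = 4 remainder 0. First occurrence in the window: #5 on Mar 27, 2054 (4×3 = 12 days in).
May 24, 2054 is 70 days after the start; 70 ÷ 3 = 23 remainder 1. Last occurrence in the window: #24 on May 23, 2054.
Occurrences #5 through #24: 20 in total.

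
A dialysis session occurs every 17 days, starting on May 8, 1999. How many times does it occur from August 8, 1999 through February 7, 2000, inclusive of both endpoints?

Occurrences land 17·i days after May 8, 1999 for i = 0, 1, 2, …
August 8, 1999 is 92 days after the start; 92 ÷ 17 = 5 remainder 7; since the remainder is 7, round up to i = 6. First occurrence in the window: #7 on August 18, 1999 (6×17 = 102 days in).
February 7, 2000 is 275 days after the start; 275 ÷ 17 = 16 remainder 3. Last occurrence in the window: #17 on February 4, 2000.
Occurrences #7 through #17: 11 in total.

11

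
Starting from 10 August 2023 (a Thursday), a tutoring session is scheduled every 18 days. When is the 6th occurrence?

The 6th occurrence is 5 intervals after the first: 5 × 18 = 90 days after 10 August 2023.
August has 31 days — 21 days to the end of August leaves 69.
September has 30 days (39 left).
October has 31 days (8 left).
8 days into November → 8 November 2023.

8 November 2023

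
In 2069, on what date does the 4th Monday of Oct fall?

The first Monday of Oct 2069 is Oct 7.
The 4th Monday is 3 weeks later: 7 + 21 = 28.

Oct 28, 2069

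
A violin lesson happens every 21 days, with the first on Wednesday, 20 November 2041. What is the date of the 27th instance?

20 May 2043

The 27th occurrence is 26 intervals after the first: 26 × 21 = 546 days after 20 November 2041.
November has 30 days — 10 days to the end of November leaves 536.
From end of November to end of 2041 is 31 days (505 left).
2042 has 365 days (140 left).
January has 31 days (109 left).
February has 28 days (81 left).
March has 31 days (50 left).
April has 30 days (20 left).
20 days into May → 20 May 2043.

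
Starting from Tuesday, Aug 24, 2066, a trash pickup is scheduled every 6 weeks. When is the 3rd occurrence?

The 3rd occurrence is 2 intervals after the first: 2 × 42 = 84 days after Aug 24, 2066.
Aug has 31 days — 7 days to the end of Aug leaves 77.
Sep has 30 days (47 left).
Oct has 31 days (16 left).
16 days into Nov → Nov 16, 2066.

Nov 16, 2066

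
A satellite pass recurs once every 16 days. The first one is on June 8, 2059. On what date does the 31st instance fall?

September 30, 2060

The 31st occurrence is 30 intervals after the first: 30 × 16 = 480 days after June 8, 2059.
June has 30 days — 22 days to the end of June leaves 458.
From end of June to end of 2059 is 184 days (274 left).
January has 31 days (243 left).
February has 29 days (214 left).
March has 31 days (183 left).
April has 30 days (153 left).
May has 31 days (122 left).
June has 30 days (92 left).
July has 31 days (61 left).
August has 31 days (30 left).
30 days into September → September 30, 2060.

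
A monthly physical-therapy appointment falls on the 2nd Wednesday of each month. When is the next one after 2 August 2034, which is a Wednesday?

August 2034 starts on a Tuesday; its first Wednesday is the 2nd, so the 2nd Wednesday is the 9th — 9 August 2034.
9 August 2034 is after 2 August 2034, so that is the next one.

9 August 2034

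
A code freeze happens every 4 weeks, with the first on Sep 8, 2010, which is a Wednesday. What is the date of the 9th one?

The 9th occurrence is 8 intervals after the first: 8 × 28 = 224 days after Sep 8, 2010.
Sep has 30 days — 22 days to the end of Sep leaves 202.
Oct has 31 days (171 left).
Nov has 30 days (141 left).
Dec has 31 days (110 left).
Jan has 31 days (79 left).
Feb has 28 days (51 left).
Mar has 31 days (20 left).
20 days into Apr → Apr 20, 2011.

Apr 20, 2011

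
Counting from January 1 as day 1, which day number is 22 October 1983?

Days in months before October: 31 + 28 + 31 + 30 + 31 + 30 + 31 + 31 + 30 = 273.
Plus 22 days into October → day 295.

295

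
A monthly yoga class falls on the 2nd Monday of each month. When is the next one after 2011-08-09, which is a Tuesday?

2011-09-12

August 2011 starts on a Monday; its first Monday is the 1st, so the 2nd Monday is the 8th — 2011-08-08.
That is not after 2011-08-09, so look at September 2011.
September 2011 starts on a Thursday; its first Monday is the 5th, so the 2nd Monday is the 12th — 2011-09-12.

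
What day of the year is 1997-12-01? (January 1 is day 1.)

Days in months before December: 31 + 28 + 31 + 30 + 31 + 30 + 31 + 31 + 30 + 31 + 30 = 334.
Plus 1 day into December → day 335.

335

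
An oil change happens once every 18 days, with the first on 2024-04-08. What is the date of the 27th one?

The 27th occurrence is 26 intervals after the first: 26 × 18 = 468 days after 2024-04-08.
April has 30 days — 22 days to the end of April leaves 446.
From end of April to end of 2024 is 245 days (201 left).
January has 31 days (170 left).
February has 28 days (142 left).
March has 31 days (111 left).
April has 30 days (81 left).
May has 31 days (50 left).
June has 30 days (20 left).
20 days into July → 2025-07-20.

2025-07-20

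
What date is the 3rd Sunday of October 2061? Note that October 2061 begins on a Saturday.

October 16, 2061

October 2061 begins on a Saturday, so the first Sunday is October 2 (1 day later).
The 3rd Sunday is 2 weeks later: 2 + 14 = 16.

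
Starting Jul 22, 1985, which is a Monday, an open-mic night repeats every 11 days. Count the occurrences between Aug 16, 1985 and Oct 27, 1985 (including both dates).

6

Occurrences land 11·i days after Jul 22, 1985 for i = 0, 1, 2, …
Aug 16, 1985 is 25 days after the start; 25 ÷ 11 = 2 remainder 3; since the remainder is 3, round up to i = 3. First occurrence in the window: #4 on Aug 24, 1985 (3×11 = 33 days in).
Oct 27, 1985 is 97 days after the start; 97 ÷ 11 = 8 remainder 9. Last occurrence in the window: #9 on Oct 18, 1985.
Occurrences #4 through #9: 6 in total.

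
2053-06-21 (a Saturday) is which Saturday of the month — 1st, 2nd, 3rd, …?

3rd

Day 21 falls in week ⌈21/7⌉ of the month.
Days 1–7 hold the 1st Saturday, 8–14 the 2nd, 15–21 the 3rd, 22–28 the 4th, 29–31 the 5th.
21 is in the range for the 3rd.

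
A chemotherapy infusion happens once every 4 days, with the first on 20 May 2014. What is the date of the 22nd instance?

12 August 2014

The 22nd occurrence is 21 intervals after the first: 21 × 4 = 84 days after 20 May 2014.
May has 31 days — 11 days to the end of May leaves 73.
June has 30 days (43 left).
July has 31 days (12 left).
12 days into August → 12 August 2014.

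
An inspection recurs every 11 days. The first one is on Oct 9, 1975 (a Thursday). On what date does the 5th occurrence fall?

The 5th occurrence is 4 intervals after the first: 4 × 11 = 44 days after Oct 9, 1975.
Oct has 31 days — 22 days to the end of Oct leaves 22.
22 days into Nov → Nov 22, 1975.

Nov 22, 1975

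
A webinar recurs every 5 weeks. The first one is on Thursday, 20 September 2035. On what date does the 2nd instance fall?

The 2nd occurrence is 1 interval after the first: 1 × 35 = 35 days after 20 September 2035.
September has 30 days — 10 days to the end of September leaves 25.
25 days into October → 25 October 2035.

25 October 2035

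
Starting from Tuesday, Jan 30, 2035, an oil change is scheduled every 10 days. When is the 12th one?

May 20, 2035

The 12th occurrence is 11 intervals after the first: 11 × 10 = 110 days after Jan 30, 2035.
Jan has 31 days — 1 day to the end of Jan leaves 109.
Feb has 28 days (81 left).
Mar has 31 days (50 left).
Apr has 30 days (20 left).
20 days into May → May 20, 2035.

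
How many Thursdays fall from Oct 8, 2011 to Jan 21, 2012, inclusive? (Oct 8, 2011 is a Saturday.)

Oct 8, 2011 is a Saturday; the first Thursday on or after it is Oct 13, 2011 (5 days later).
From Oct 13, 2011 to Jan 21, 2012: 18 + 30 + 31 + 21 = 100 days (rest of Oct, Nov, Dec, Jan).
100 ÷ 7 = 14 full weeks with remainder 2, so 14 more Thursdays after the first → 15.

15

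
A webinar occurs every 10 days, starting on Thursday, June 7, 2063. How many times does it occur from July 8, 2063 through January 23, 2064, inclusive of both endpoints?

20

Occurrences land 10·i days after June 7, 2063 for i = 0, 1, 2, …
July 8, 2063 is 31 days after the start; 31 ÷ 10 = 3 remainder 1; since the remainder is 1, round up to i = 4. First occurrence in the window: #5 on July 17, 2063 (4×10 = 40 days in).
January 23, 2064 is 230 days after the start; 230 ÷ 10 = 23 remainder 0. Last occurrence in the window: #24 on January 23, 2064.
Occurrences #5 through #24: 20 in total.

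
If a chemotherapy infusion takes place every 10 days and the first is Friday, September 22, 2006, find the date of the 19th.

March 21, 2007

The 19th occurrence is 18 intervals after the first: 18 × 10 = 180 days after September 22, 2006.
September has 30 days — 8 days to the end of September leaves 172.
October has 31 days (141 left).
November has 30 days (111 left).
December has 31 days (80 left).
January has 31 days (49 left).
February has 28 days (21 left).
21 days into March → March 21, 2007.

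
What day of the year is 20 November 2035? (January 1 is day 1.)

Days in months before November: 31 + 28 + 31 + 30 + 31 + 30 + 31 + 31 + 30 + 31 = 304.
Plus 20 days into November → day 324.

324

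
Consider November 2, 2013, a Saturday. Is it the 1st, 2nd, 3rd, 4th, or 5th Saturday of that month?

1st

Day 2 falls in week ⌈2/7⌉ of the month.
Days 1–7 hold the 1st Saturday, 8–14 the 2nd, 15–21 the 3rd, 22–28 the 4th, 29–31 the 5th.
2 is in the range for the 1st.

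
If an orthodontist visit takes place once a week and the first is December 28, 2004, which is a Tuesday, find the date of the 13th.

The 13th occurrence is 12 intervals after the first: 12 × 7 = 84 days after December 28, 2004.
December has 31 days — 3 days to the end of December leaves 81.
January has 31 days (50 left).
February has 28 days (22 left).
22 days into March → March 22, 2005.

March 22, 2005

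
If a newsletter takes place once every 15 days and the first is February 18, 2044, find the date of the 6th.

May 3, 2044

The 6th occurrence is 5 intervals after the first: 5 × 15 = 75 days after February 18, 2044.
February has 29 days — 11 days to the end of February leaves 64.
March has 31 days (33 left).
April has 30 days (3 left).
3 days into May → May 3, 2044.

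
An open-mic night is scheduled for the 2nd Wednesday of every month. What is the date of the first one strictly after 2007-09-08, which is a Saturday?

September 2007 starts on a Saturday; its first Wednesday is the 5th, so the 2nd Wednesday is the 12th — 2007-09-12.
2007-09-12 is after 2007-09-08, so that is the next one.

2007-09-12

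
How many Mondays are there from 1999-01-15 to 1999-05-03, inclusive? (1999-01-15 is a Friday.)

1999-01-15 is a Friday; the first Monday on or after it is 1999-01-18 (3 days later).
From 1999-01-18 to 1999-05-03: 13 + 28 + 31 + 30 + 3 = 105 days (rest of January, February, March, April, May).
105 ÷ 7 = 15 full weeks with remainder 0, so 15 more Mondays after the first → 16.

16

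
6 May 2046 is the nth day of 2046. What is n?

Days in months before May: 31 + 28 + 31 + 30 = 120.
Plus 6 days into May → day 126.

126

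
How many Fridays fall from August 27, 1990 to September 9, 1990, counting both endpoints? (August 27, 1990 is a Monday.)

2

August 27, 1990 is a Monday; the first Friday on or after it is August 31, 1990 (4 days later).
From August 31, 1990 to September 9, 1990: 0 + 9 = 9 days (rest of August, September).
9 ÷ 7 = 1 full weeks with remainder 2, so 1 more Fridays after the first → 2.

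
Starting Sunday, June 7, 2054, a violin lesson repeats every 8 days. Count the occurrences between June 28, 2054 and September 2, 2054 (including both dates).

Occurrences land 8·i days after June 7, 2054 for i = 0, 1, 2, …
June 28, 2054 is 21 days after the start; 21 ÷ 8 = 2 remainder 5; since the remainder is 5, round up to i = 3. First occurrence in the window: #4 on July 1, 2054 (3×8 = 24 days in).
September 2, 2054 is 87 days after the start; 87 ÷ 8 = 10 remainder 7. Last occurrence in the window: #11 on August 26, 2054.
Occurrences #4 through #11: 8 in total.

8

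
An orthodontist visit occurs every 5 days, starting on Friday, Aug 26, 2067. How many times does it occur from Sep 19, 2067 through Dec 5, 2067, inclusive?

Occurrences land 5·i days after Aug 26, 2067 for i = 0, 1, 2, …
Sep 19, 2067 is 24 days after the start; 24 ÷ 5 = 4 remainder 4; since the remainder is 4, round up to i = 5. First occurrence in the window: #6 on Sep 20, 2067 (5×5 = 25 days in).
Dec 5, 2067 is 101 days after the start; 101 ÷ 5 = 20 remainder 1. Last occurrence in the window: #21 on Dec 4, 2067.
Occurrences #6 through #21: 16 in total.

16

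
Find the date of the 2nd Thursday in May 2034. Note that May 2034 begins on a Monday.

May 11, 2034

May 2034 begins on a Monday, so the first Thursday is May 4 (3 days later).
The 2nd Thursday is 1 weeks later: 4 + 7 = 11.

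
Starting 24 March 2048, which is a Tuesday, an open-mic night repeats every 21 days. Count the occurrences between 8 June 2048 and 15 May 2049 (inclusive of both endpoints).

16

Occurrences land 21·i days after 24 March 2048 for i = 0, 1, 2, …
8 June 2048 is 76 days after the start; 76 ÷ 21 = 3 remainder 13; since the remainder is 13, round up to i = 4. First occurrence in the window: #5 on 16 June 2048 (4×21 = 84 days in).
15 May 2049 is 417 days after the start; 417 ÷ 21 = 19 remainder 18. Last occurrence in the window: #20 on 27 April 2049.
Occurrences #5 through #20: 16 in total.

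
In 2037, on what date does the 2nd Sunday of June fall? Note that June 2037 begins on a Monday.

June 14, 2037

June 2037 begins on a Monday, so the first Sunday is June 7 (6 days later).
The 2nd Sunday is 1 weeks later: 7 + 7 = 14.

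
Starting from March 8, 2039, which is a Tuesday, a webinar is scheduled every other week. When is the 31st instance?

The 31st occurrence is 30 intervals after the first: 30 × 14 = 420 days after March 8, 2039.
March has 31 days — 23 days to the end of March leaves 397.
April has 30 days (367 left).
May has 31 days (336 left).
June has 30 days (306 left).
July has 31 days (275 left).
August has 31 days (244 left).
September has 30 days (214 left).
October has 31 days (183 left).
November has 30 days (153 left).
December has 31 days (122 left).
January has 31 days (91 left).
February has 29 days (62 left).
March has 31 days (31 left).
April has 30 days (1 left).
1 day into May → May 1, 2040.

May 1, 2040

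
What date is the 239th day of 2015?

January has 31 days (239 − 31 = 208 remain).
February has 28 days (208 − 28 = 180 remain).
March has 31 days (180 − 31 = 149 remain).
April has 30 days (149 − 30 = 119 remain).
May has 31 days (119 − 31 = 88 remain).
June has 30 days (88 − 30 = 58 remain).
July has 31 days (58 − 31 = 27 remain).
27 into August → August 27.

August 27, 2015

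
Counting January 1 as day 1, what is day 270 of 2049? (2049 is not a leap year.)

Sep 27, 2049

Jan has 31 days (270 − 31 = 239 remain).
Feb has 28 days (239 − 28 = 211 remain).
Mar has 31 days (211 − 31 = 180 remain).
Apr has 30 days (180 − 30 = 150 remain).
May has 31 days (150 − 31 = 119 remain).
Jun has 30 days (119 − 30 = 89 remain).
Jul has 31 days (89 − 31 = 58 remain).
Aug has 31 days (58 − 31 = 27 remain).
27 into Sep → Sep 27.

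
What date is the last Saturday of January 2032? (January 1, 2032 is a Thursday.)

31 January 2032

January 2032 begins on a Thursday, so the first Saturday is January 3 (2 days later).
January 2032 has 31 days. Adding weeks: 3, 10, 17, 24, 31 — the last one ≤ 31 is the 31st.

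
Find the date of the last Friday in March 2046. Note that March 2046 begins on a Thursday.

March 2046 begins on a Thursday, so the first Friday is March 2 (1 day later).
March 2046 has 31 days. Adding weeks: 2, 9, 16, 23, 30 — the last one ≤ 31 is the 30th.

March 30, 2046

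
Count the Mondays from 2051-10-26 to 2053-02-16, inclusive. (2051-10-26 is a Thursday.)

68

2051-10-26 is a Thursday; the first Monday on or after it is 2051-10-30 (4 days later).
From 2051-10-30 to 2053-02-16: 62 + 366 + 47 = 475 days (rest of 2051, 2052, to 2053-02-16 in 2053).
475 ÷ 7 = 67 full weeks with remainder 6, so 67 more Mondays after the first → 68.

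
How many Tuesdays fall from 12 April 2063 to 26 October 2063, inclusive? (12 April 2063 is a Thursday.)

12 April 2063 is a Thursday; the first Tuesday on or after it is 17 April 2063 (5 days later).
From 17 April 2063 to 26 October 2063: 13 + 31 + 30 + 31 + 31 + 30 + 26 = 192 days (rest of April, May, June, July, August, September, October).
192 ÷ 7 = 27 full weeks with remainder 3, so 27 more Tuesdays after the first → 28.

28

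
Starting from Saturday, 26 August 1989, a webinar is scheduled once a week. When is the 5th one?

23 September 1989

The 5th occurrence is 4 intervals after the first: 4 × 7 = 28 days after 26 August 1989.
August has 31 days — 5 days to the end of August leaves 23.
23 days into September → 23 September 1989.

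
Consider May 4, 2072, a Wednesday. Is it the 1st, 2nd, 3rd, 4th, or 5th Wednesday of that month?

1st

Day 4 falls in week ⌈4/7⌉ of the month.
Days 1–7 hold the 1st Wednesday, 8–14 the 2nd, 15–21 the 3rd, 22–28 the 4th, 29–31 the 5th.
4 is in the range for the 1st.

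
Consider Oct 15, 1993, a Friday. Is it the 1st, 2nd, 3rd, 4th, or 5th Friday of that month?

3rd

Day 15 falls in week ⌈15/7⌉ of the month.
Days 1–7 hold the 1st Friday, 8–14 the 2nd, 15–21 the 3rd, 22–28 the 4th, 29–31 the 5th.
15 is in the range for the 3rd.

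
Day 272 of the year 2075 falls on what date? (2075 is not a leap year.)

29 September 2075

January has 31 days (272 − 31 = 241 remain).
February has 28 days (241 − 28 = 213 remain).
March has 31 days (213 − 31 = 182 remain).
April has 30 days (182 − 30 = 152 remain).
May has 31 days (152 − 31 = 121 remain).
June has 30 days (121 − 30 = 91 remain).
July has 31 days (91 − 31 = 60 remain).
August has 31 days (60 − 31 = 29 remain).
29 into September → September 29.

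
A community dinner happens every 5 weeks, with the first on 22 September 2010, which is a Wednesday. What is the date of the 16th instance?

The 16th occurrence is 15 intervals after the first: 15 × 35 = 525 days after 22 September 2010.
September has 30 days — 8 days to the end of September leaves 517.
From end of September to end of 2010 is 92 days (425 left).
2011 has 365 days (60 left).
January has 31 days (29 left).
29 days into February → 29 February 2012.

29 February 2012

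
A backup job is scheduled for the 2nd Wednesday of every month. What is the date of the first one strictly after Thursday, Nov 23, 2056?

Nov 2056 starts on a Wednesday; its first Wednesday is the 1st, so the 2nd Wednesday is the 8th — Nov 8, 2056.
That is not after Nov 23, 2056, so look at Dec 2056.
Dec 2056 starts on a Friday; its first Wednesday is the 6th, so the 2nd Wednesday is the 13th — Dec 13, 2056.

Dec 13, 2056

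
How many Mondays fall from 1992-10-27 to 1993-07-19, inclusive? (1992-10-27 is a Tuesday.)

1992-10-27 is a Tuesday; the first Monday on or after it is 1992-11-02 (6 days later).
From 1992-11-02 to 1993-07-19: 28 + 31 + 31 + 28 + 31 + 30 + 31 + 30 + 19 = 259 days (rest of November, December, January, February, March, April, May, June, July).
259 ÷ 7 = 37 full weeks with remainder 0, so 37 more Mondays after the first → 38.

38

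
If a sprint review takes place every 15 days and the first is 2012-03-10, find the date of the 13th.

2012-09-06

The 13th occurrence is 12 intervals after the first: 12 × 15 = 180 days after 2012-03-10.
March has 31 days — 21 days to the end of March leaves 159.
April has 30 days (129 left).
May has 31 days (98 left).
June has 30 days (68 left).
July has 31 days (37 left).
August has 31 days (6 left).
6 days into September → 2012-09-06.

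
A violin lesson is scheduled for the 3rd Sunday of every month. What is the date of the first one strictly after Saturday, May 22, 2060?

Jun 20, 2060

May 2060 starts on a Saturday; its first Sunday is the 2nd, so the 3rd Sunday is the 16th — May 16, 2060.
That is not after May 22, 2060, so look at Jun 2060.
Jun 2060 starts on a Tuesday; its first Sunday is the 6th, so the 3rd Sunday is the 20th — Jun 20, 2060.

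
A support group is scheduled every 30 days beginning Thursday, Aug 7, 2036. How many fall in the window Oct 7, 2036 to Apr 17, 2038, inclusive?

Occurrences land 30·i days after Aug 7, 2036 for i = 0, 1, 2, …
Oct 7, 2036 is 61 days after the start; 61 ÷ 30 = 2 remainder 1; since the remainder is 1, round up to i = 3. First occurrence in the window: #4 on Nov 5, 2036 (3×30 = 90 days in).
Apr 17, 2038 is 618 days after the start; 618 ÷ 30 = 20 remainder 18. Last occurrence in the window: #21 on Mar 30, 2038.
Occurrences #4 through #21: 18 in total.

18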